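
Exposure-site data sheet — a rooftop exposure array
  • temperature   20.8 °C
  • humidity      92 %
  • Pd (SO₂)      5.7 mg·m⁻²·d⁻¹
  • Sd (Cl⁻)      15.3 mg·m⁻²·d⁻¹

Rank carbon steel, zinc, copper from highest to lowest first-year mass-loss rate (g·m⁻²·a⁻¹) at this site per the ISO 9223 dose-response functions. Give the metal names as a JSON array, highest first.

carbon steel: temperature factor f = -0.054·(10.8) = -0.5832
  Pd branch = 1.77·Pd^0.52·e^(0.02·RH+f) = 15.38 μm/a
  Sd branch = 0.102·Sd^0.62·e^(0.033·RH+0.04·T) = 26.48 μm/a
  r_corr = 15.38 + 26.48 = 41.86 μm/a
  mass loss = 41.86 μm/a × 7.85 g/cm³ = 328.6 g·m⁻²·a⁻¹
zinc: T>10 °C ⇒ hinge -0.071·(20.8−10) = -0.7668
  Pd branch = 0.0129·Pd^0.44·e^(0.046·RH+f) = 0.8873 μm/a
  Cl⁻ term: 0.0175·15.3^0.57·exp(0.008·92+0.085·20.8) = 1.013
  sum: 0.8873 + 1.013 → r_corr = 1.901 μm/a
  mass loss = 1.901 μm/a × 7.14 g/cm³ = 13.57 g·m⁻²·a⁻¹
copper: T>10 °C ⇒ hinge -0.080·(20.8−10) = -0.8640
  SO₂ term: 0.0053·5.7^0.26·exp(0.059·92-0.8640) = 0.7997
  Sd branch = 0.01025·Sd^0.27·e^(0.036·RH+0.049·T) = 1.628 μm/a
  r_corr = 0.7997 + 1.628 = 2.428 μm/a
  mass loss = 2.428 μm/a × 8.96 g/cm³ = 21.75 g·m⁻²·a⁻¹
Ordering by g·m⁻²·a⁻¹: carbon steel (329) > copper (21.8) > zinc (13.6)

["carbon steel", "copper", "zinc"]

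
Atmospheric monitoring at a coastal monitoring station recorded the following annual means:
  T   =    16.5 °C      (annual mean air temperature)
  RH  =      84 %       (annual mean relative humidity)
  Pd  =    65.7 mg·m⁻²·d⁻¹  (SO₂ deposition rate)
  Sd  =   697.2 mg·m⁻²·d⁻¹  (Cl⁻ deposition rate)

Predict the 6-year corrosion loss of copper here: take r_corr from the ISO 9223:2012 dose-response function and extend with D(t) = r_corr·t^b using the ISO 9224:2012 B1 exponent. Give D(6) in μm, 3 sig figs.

copper: f(T) = -0.080·(T−10) [T>10 °C] = -0.5200
  sulphur-dioxide contribution → 1.329 μm/a
  chloride contribution → 2.772 μm/a
  total first-year rate 4.101 μm/a
Long-term exponent b (ISO 9224 Table 2, B1) = 0.667
  D(6) = 4.101 × 6^0.667 = 4.101 × 3.304 = 13.55 μm

D(6) = 13.5 μm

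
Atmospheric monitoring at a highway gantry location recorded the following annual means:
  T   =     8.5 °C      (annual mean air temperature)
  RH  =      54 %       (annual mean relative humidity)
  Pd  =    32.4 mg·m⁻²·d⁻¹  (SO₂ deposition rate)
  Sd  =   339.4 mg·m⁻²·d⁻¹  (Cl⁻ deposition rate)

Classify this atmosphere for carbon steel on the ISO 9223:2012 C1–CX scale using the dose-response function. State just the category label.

carbon steel: f(T) = +0.150·(T−10) [T≤10 °C] = -0.2250
  Pd branch = 1.77·Pd^0.52·e^(0.02·RH+f) = 25.4 μm/a
  Cl⁻ term: 0.102·339.4^0.62·exp(0.033·54+0.04·8.5) = 31.57
  r_corr = 25.4 + 31.57 = 56.96 μm/a
Category bounds: 50…80 μm/a bracket r_corr ⇒ C4

C4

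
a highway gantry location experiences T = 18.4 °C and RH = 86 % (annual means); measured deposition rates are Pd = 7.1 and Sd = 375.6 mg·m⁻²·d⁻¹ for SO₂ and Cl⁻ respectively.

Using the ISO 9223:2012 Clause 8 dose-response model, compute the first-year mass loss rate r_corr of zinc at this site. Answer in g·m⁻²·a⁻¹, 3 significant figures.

r_corr = 41.1 g·m⁻²·a⁻¹

zinc: T>10 °C ⇒ hinge -0.071·(18.4−10) = -0.5964
  sulphur-dioxide contribution → 0.8794 μm/a
  chloride contribution → 4.883 μm/a
  ⇒ r_corr(zinc) = 5.762 μm/a
Convert to mass loss: 5.762 μm/a × 7.14 g/cm³ = 41.14 g·m⁻²·a⁻¹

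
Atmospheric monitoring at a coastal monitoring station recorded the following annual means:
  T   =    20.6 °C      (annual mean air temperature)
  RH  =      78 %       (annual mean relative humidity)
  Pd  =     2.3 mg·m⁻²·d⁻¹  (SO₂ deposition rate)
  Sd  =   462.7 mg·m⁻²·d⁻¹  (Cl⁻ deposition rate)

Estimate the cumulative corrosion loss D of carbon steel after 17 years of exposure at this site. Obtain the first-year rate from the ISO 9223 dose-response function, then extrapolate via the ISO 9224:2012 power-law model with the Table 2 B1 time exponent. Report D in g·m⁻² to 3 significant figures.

D(17) = 4.99e+03 g·m⁻²

carbon steel: temperature factor f = -0.054·(10.6) = -0.5724
  sulphur-dioxide contribution → 7.328 μm/a
  chloride contribution → 137 μm/a
  ⇒ r_corr(carbon steel) = 144.4 μm/a
ISO 9224: D(t) = r_corr · t^b with b = 0.523 (carbon steel, B1)
  D(17) = 144.4 × 17^0.523 = 144.4 × 4.401 = 635.3 μm
  Mass loss = 635.3 μm × 7.85 g/cm³ = 4987 g·m⁻²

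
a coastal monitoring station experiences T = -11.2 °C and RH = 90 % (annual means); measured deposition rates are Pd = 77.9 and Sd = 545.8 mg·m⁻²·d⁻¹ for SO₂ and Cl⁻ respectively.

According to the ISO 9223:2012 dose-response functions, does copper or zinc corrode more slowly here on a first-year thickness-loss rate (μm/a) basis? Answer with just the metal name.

copper: f(T) = +0.126·(T−10) [T≤10 °C] = -2.6712
  SO₂ term: 0.0053·77.9^0.26·exp(0.059·90-2.6712) = 0.2302
  Sd branch = 0.01025·Sd^0.27·e^(0.036·RH+0.049·T) = 0.8289 μm/a
  r_corr = 0.2302 + 0.8289 = 1.059 μm/a
zinc: temperature factor f = +0.038·(-21.2) = -0.8056
  Pd branch = 0.0129·Pd^0.44·e^(0.046·RH+f) = 2.46 μm/a
  Sd branch = 0.0175·Sd^0.57·e^(0.008·RH+0.085·T) = 0.504 μm/a
  r_corr = 2.46 + 0.504 = 2.964 μm/a
Ordering by μm/a: zinc (2.96) > copper (1.06)

copper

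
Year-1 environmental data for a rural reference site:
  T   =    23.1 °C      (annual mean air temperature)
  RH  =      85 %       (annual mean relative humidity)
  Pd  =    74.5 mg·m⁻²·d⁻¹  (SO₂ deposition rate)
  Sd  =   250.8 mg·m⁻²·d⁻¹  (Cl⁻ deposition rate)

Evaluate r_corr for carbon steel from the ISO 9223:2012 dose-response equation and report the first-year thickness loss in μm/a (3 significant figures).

r_corr = 175 μm/a

carbon steel: f(T) = -0.054·(T−10) [T>10 °C] = -0.7074
  SO₂ term: 1.77·74.5^0.52·exp(0.02·85-0.7074) = 44.93
  Sd branch = 0.102·Sd^0.62·e^(0.033·RH+0.04·T) = 130.5 μm/a
  sum: 44.93 + 130.5 → r_corr = 175.5 μm/a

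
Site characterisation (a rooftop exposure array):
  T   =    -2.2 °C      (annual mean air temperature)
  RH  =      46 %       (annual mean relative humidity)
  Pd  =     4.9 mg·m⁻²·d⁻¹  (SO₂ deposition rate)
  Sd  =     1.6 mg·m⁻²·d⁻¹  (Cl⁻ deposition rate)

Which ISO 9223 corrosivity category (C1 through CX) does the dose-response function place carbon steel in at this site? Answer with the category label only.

C2

carbon steel: f(T) = +0.150·(T−10) [T≤10 °C] = -1.8300
  sulphur-dioxide contribution → 1.628 μm/a
  chloride contribution → 0.5704 μm/a
  total first-year rate 2.198 μm/a
ISO 9223 Table 2 (carbon steel): 1.3 < 2.2 ≤ 25 μm/a ⇒ C2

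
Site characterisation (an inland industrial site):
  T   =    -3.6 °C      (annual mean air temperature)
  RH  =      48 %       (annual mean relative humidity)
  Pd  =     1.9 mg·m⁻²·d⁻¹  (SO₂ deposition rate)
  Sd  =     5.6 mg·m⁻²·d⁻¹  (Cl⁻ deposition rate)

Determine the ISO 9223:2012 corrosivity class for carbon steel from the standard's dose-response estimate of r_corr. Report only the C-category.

carbon steel: f(T) = +0.150·(T−10) [T≤10 °C] = -2.0400
  sulphur-dioxide contribution → 0.8392 μm/a
  chloride contribution → 1.253 μm/a
  total first-year rate 2.092 μm/a
Category bounds: 1.3…25 μm/a bracket r_corr ⇒ C2

C2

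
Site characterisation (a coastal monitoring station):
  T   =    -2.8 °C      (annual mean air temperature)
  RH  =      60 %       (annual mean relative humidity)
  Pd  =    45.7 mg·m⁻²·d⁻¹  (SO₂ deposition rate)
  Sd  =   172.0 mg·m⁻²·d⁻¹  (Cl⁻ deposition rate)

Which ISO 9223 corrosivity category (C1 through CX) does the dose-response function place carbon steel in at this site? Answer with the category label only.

carbon steel: f(T) = +0.150·(T−10) [T≤10 °C] = -1.9200
  sulphur-dioxide contribution → 6.287 μm/a
  chloride contribution → 16.07 μm/a
  ⇒ r_corr(carbon steel) = 22.35 μm/a
Category bounds: 1.3…25 μm/a bracket r_corr ⇒ C2

C2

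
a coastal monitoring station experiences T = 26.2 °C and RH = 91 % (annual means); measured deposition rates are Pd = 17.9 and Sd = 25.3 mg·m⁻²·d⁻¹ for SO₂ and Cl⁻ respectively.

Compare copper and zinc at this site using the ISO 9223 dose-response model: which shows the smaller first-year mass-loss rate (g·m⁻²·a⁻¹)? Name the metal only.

zinc

copper: temperature factor f = -0.080·(16.2) = -1.2960
  sulphur-dioxide contribution → 0.659 μm/a
  chloride contribution → 2.343 μm/a
  total first-year rate 3.003 μm/a
  mass loss = 3.003 μm/a × 8.96 g/cm³ = 26.9 g·m⁻²·a⁻¹
zinc: T>10 °C ⇒ hinge -0.071·(26.2−10) = -1.1502
  sulphur-dioxide contribution → 0.9556 μm/a
  chloride contribution → 2.119 μm/a
  total first-year rate 3.075 μm/a
  mass loss = 3.075 μm/a × 7.14 g/cm³ = 21.95 g·m⁻²·a⁻¹
Ordering by g·m⁻²·a⁻¹: copper (26.9) > zinc (22)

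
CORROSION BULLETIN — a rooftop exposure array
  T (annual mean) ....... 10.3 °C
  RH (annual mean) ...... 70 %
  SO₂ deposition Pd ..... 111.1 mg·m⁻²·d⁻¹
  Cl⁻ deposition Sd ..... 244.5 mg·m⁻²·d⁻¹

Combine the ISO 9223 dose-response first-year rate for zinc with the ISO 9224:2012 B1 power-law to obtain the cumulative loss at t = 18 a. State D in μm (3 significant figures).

zinc: T>10 °C ⇒ hinge -0.071·(10.3−10) = -0.0213
  Pd branch = 0.0129·Pd^0.44·e^(0.046·RH+f) = 2.511 μm/a
  Sd branch = 0.0175·Sd^0.57·e^(0.008·RH+0.085·T) = 1.69 μm/a
  sum: 2.511 + 1.69 → r_corr = 4.201 μm/a
Power-law: D(18) = r_corr · 18^0.813
  D(18) = 4.201 × 18^0.813 = 4.201 × 10.48 = 44.04 μm

D(18) = 44.0 μm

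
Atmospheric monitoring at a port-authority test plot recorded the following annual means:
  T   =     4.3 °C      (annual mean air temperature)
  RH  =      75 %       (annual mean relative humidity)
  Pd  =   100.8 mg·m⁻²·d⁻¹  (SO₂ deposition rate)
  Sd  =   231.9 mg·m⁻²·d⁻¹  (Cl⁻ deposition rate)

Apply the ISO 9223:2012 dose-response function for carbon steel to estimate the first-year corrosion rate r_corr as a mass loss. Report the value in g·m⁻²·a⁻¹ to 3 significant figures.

r_corr = 622 g·m⁻²·a⁻¹

carbon steel: temperature factor f = +0.150·(-5.7) = -0.8550
  sulphur-dioxide contribution → 37.14 μm/a
  chloride contribution → 42.14 μm/a
  total first-year rate 79.28 μm/a
Convert to mass loss: 79.28 μm/a × 7.85 g/cm³ = 622.4 g·m⁻²·a⁻¹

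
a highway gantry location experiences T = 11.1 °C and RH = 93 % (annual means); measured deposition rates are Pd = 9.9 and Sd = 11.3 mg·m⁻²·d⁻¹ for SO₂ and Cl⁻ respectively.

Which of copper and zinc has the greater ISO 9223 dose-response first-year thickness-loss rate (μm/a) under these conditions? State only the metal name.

copper

copper: f(T) = -0.080·(T−10) [T>10 °C] = -0.0880
  sulphur-dioxide contribution → 2.128 μm/a
  chloride contribution → 0.9667 μm/a
  ⇒ r_corr(copper) = 3.094 μm/a
zinc: f(T) = -0.071·(T−10) [T>10 °C] = -0.0781
  sulphur-dioxide contribution → 2.359 μm/a
  chloride contribution → 0.3768 μm/a
  ⇒ r_corr(zinc) = 2.735 μm/a
Ordering by μm/a: copper (3.09) > zinc (2.74)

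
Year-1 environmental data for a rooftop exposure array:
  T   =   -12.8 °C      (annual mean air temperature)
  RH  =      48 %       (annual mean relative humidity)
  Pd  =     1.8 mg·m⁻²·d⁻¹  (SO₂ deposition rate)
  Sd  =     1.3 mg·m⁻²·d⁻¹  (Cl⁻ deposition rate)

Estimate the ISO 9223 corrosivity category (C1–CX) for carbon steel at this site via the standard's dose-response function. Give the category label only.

C1

carbon steel: temperature factor f = +0.150·(-22.8) = -3.4200
  SO₂ term: 1.77·1.8^0.52·exp(0.02·48-3.4200) = 0.2053
  Sd branch = 0.102·Sd^0.62·e^(0.033·RH+0.04·T) = 0.3506 μm/a
  sum: 0.2053 + 0.3506 → r_corr = 0.5559 μm/a
Category bounds: 0…1.3 μm/a bracket r_corr ⇒ C1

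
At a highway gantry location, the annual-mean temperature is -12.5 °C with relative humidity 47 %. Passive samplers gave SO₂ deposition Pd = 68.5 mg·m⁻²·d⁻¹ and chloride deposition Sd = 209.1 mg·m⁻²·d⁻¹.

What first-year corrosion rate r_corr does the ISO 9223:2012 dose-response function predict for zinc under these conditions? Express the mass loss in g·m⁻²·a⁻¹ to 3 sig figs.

zinc: f(T) = +0.038·(T−10) [T≤10 °C] = -0.8550
  SO₂ term: 0.0129·68.5^0.44·exp(0.046·47-0.8550) = 0.3061
  Cl⁻ term: 0.0175·209.1^0.57·exp(0.008·47+0.085·-12.5) = 0.1851
  sum: 0.3061 + 0.1851 → r_corr = 0.4913 μm/a
Convert to mass loss: 0.4913 μm/a × 7.14 g/cm³ = 3.508 g·m⁻²·a⁻¹

r_corr = 3.51 g·m⁻²·a⁻¹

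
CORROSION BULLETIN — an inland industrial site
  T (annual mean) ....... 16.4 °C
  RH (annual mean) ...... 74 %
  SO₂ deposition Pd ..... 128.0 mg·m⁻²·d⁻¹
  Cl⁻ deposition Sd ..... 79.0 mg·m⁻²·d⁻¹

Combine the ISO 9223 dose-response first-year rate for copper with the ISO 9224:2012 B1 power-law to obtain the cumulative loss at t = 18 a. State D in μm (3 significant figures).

copper: T>10 °C ⇒ hinge -0.080·(16.4−10) = -0.5120
  sulphur-dioxide contribution → 0.8829 μm/a
  chloride contribution → 1.069 μm/a
  total first-year rate 1.952 μm/a
Power-law: D(18) = r_corr · 18^0.667
  D(18) = 1.952 × 18^0.667 = 1.952 × 6.875 = 13.42 μm

D(18) = 13.4 μm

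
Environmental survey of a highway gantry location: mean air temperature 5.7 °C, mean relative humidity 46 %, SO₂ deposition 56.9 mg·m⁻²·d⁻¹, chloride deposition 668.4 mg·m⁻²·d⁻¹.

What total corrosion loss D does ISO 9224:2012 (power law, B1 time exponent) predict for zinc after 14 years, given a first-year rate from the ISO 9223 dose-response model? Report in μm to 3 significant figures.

zinc: T≤10 °C ⇒ hinge +0.038·(5.7−10) = -0.1634
  SO₂ term: 0.0129·56.9^0.44·exp(0.046·46-0.1634) = 0.5381
  Sd branch = 0.0175·Sd^0.57·e^(0.008·RH+0.085·T) = 1.673 μm/a
  r_corr = 0.5381 + 1.673 = 2.211 μm/a
ISO 9224: D(t) = r_corr · t^b with b = 0.813 (zinc, B1)
  D(14) = 2.211 × 14^0.813 = 2.211 × 8.547 = 18.9 μm

D(14) = 18.9 μm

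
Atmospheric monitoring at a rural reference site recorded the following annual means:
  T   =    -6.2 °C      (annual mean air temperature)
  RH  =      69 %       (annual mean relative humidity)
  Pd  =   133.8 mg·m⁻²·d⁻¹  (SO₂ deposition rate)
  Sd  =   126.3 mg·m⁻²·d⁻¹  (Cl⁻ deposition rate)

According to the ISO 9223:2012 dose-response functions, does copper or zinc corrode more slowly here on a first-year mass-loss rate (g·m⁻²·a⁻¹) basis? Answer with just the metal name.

copper

copper: T≤10 °C ⇒ hinge +0.126·(-6.2−10) = -2.0412
  sulphur-dioxide contribution → 0.1441 μm/a
  chloride contribution → 0.3349 μm/a
  total first-year rate 0.479 μm/a
  mass loss = 0.479 μm/a × 8.96 g/cm³ = 4.292 g·m⁻²·a⁻¹
zinc: f(T) = +0.038·(T−10) [T≤10 °C] = -0.6156
  sulphur-dioxide contribution → 1.437 μm/a
  chloride contribution → 0.2829 μm/a
  ⇒ r_corr(zinc) = 1.72 μm/a
  mass loss = 1.72 μm/a × 7.14 g/cm³ = 12.28 g·m⁻²·a⁻¹
Ordering by g·m⁻²·a⁻¹: zinc (12.3) > copper (4.29)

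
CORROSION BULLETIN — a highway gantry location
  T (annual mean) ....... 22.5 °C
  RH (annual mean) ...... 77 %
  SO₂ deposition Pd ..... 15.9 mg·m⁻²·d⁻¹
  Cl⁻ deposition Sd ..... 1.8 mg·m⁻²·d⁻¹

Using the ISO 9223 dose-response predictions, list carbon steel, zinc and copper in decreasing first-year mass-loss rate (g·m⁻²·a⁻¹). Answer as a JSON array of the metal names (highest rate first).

["carbon steel", "copper", "zinc"]

carbon steel: temperature factor f = -0.054·(12.5) = -0.6750
  Pd branch = 1.77·Pd^0.52·e^(0.02·RH+f) = 17.72 μm/a
  Sd branch = 0.102·Sd^0.62·e^(0.033·RH+0.04·T) = 4.584 μm/a
  sum: 17.72 + 4.584 → r_corr = 22.3 μm/a
  mass loss = 22.3 μm/a × 7.85 g/cm³ = 175.1 g·m⁻²·a⁻¹
zinc: f(T) = -0.071·(T−10) [T>10 °C] = -0.8875
  SO₂ term: 0.0129·15.9^0.44·exp(0.046·77-0.8875) = 0.6195
  Cl⁻ term: 0.0175·1.8^0.57·exp(0.008·77+0.085·22.5) = 0.3067
  sum: 0.6195 + 0.3067 → r_corr = 0.9262 μm/a
  mass loss = 0.9262 μm/a × 7.14 g/cm³ = 6.613 g·m⁻²·a⁻¹
copper: temperature factor f = -0.080·(12.5) = -1.0000
  Pd branch = 0.0053·Pd^0.26·e^(0.059·RH+f) = 0.3761 μm/a
  Cl⁻ term: 0.01025·1.8^0.27·exp(0.036·77+0.049·22.5) = 0.5785
  sum: 0.3761 + 0.5785 → r_corr = 0.9547 μm/a
  mass loss = 0.9547 μm/a × 8.96 g/cm³ = 8.554 g·m⁻²·a⁻¹
Ordering by g·m⁻²·a⁻¹: carbon steel (175) > copper (8.55) > zinc (6.61)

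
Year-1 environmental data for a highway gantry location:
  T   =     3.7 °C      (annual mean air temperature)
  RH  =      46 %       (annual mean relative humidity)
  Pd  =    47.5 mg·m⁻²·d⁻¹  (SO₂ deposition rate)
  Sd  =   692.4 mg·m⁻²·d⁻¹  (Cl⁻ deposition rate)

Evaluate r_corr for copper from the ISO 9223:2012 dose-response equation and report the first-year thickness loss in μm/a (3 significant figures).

copper: T≤10 °C ⇒ hinge +0.126·(3.7−10) = -0.7938
  SO₂ term: 0.0053·47.5^0.26·exp(0.059·46-0.7938) = 0.09866
  Sd branch = 0.01025·Sd^0.27·e^(0.036·RH+0.049·T) = 0.3763 μm/a
  r_corr = 0.09866 + 0.3763 = 0.475 μm/a

r_corr = 0.475 μm/a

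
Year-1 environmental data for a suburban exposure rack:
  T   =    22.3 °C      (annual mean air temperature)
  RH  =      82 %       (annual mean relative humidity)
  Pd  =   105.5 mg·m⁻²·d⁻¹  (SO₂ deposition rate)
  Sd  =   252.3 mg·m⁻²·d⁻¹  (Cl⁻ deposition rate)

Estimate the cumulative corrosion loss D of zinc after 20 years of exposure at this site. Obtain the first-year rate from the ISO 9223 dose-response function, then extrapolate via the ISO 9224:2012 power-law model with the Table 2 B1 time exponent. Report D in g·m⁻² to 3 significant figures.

zinc: f(T) = -0.071·(T−10) [T>10 °C] = -0.8733
  Pd branch = 0.0129·Pd^0.44·e^(0.046·RH+f) = 1.818 μm/a
  Cl⁻ term: 0.0175·252.3^0.57·exp(0.008·82+0.085·22.3) = 5.251
  sum: 1.818 + 5.251 → r_corr = 7.069 μm/a
Long-term exponent b (ISO 9224 Table 2, B1) = 0.813
  D(20) = 7.069 × 20^0.813 = 7.069 × 11.42 = 80.75 μm
  Mass loss = 80.75 μm × 7.14 g/cm³ = 576.5 g·m⁻²

D(20) = 577 g·m⁻²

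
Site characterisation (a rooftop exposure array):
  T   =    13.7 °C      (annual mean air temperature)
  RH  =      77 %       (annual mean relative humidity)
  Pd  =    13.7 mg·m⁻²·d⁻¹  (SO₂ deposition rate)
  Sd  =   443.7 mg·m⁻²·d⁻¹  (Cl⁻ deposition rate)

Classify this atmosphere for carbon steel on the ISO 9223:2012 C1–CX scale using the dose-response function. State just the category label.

carbon steel: f(T) = -0.054·(T−10) [T>10 °C] = -0.1998
  sulphur-dioxide contribution → 26.37 μm/a
  chloride contribution → 98.02 μm/a
  total first-year rate 124.4 μm/a
124 μm/a falls in (80, 200] for carbon steel → category C5

C5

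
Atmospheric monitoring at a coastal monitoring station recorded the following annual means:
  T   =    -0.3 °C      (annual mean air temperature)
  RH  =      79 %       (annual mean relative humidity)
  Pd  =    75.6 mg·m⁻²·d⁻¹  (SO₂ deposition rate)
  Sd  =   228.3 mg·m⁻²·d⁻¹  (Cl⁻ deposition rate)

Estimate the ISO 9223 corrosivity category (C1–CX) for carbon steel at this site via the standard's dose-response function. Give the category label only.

C4

carbon steel: f(T) = +0.150·(T−10) [T≤10 °C] = -1.5450
  Pd branch = 1.77·Pd^0.52·e^(0.02·RH+f) = 17.38 μm/a
  Cl⁻ term: 0.102·228.3^0.62·exp(0.033·79+0.04·-0.3) = 39.62
  r_corr = 17.38 + 39.62 = 56.99 μm/a
Category bounds: 50…80 μm/a bracket r_corr ⇒ C4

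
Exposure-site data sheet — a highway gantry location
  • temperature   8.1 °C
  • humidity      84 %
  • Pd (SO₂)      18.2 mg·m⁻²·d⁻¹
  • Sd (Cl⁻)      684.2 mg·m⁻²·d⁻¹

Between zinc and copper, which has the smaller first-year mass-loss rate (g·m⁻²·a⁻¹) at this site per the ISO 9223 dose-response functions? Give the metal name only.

zinc: f(T) = +0.038·(T−10) [T≤10 °C] = -0.0722
  sulphur-dioxide contribution → 2.05 μm/a
  chloride contribution → 2.818 μm/a
  total first-year rate 4.868 μm/a
  mass loss = 4.868 μm/a × 7.14 g/cm³ = 34.76 g·m⁻²·a⁻¹
copper: f(T) = +0.126·(T−10) [T≤10 °C] = -0.2394
  sulphur-dioxide contribution → 1.26 μm/a
  chloride contribution → 1.828 μm/a
  ⇒ r_corr(copper) = 3.087 μm/a
  mass loss = 3.087 μm/a × 8.96 g/cm³ = 27.66 g·m⁻²·a⁻¹
Ordering by g·m⁻²·a⁻¹: zinc (34.8) > copper (27.7)

copper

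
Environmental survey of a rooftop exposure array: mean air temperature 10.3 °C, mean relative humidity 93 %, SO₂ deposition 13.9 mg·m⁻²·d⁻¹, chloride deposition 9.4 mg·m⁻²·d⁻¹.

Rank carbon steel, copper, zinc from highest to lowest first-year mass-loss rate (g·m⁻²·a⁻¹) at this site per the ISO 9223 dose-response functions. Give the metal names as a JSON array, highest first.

["carbon steel", "copper", "zinc"]

carbon steel: f(T) = -0.054·(T−10) [T>10 °C] = -0.0162
  Pd branch = 1.77·Pd^0.52·e^(0.02·RH+f) = 43.96 μm/a
  Cl⁻ term: 0.102·9.4^0.62·exp(0.033·93+0.04·10.3) = 13.3
  sum: 43.96 + 13.3 → r_corr = 57.26 μm/a
  mass loss = 57.26 μm/a × 7.85 g/cm³ = 449.5 g·m⁻²·a⁻¹
copper: f(T) = -0.080·(T−10) [T>10 °C] = -0.0240
  Pd branch = 0.0053·Pd^0.26·e^(0.059·RH+f) = 2.477 μm/a
  Sd branch = 0.01025·Sd^0.27·e^(0.036·RH+0.049·T) = 0.8845 μm/a
  sum: 2.477 + 0.8845 → r_corr = 3.362 μm/a
  mass loss = 3.362 μm/a × 8.96 g/cm³ = 30.12 g·m⁻²·a⁻¹
zinc: T>10 °C ⇒ hinge -0.071·(10.3−10) = -0.0213
  Pd branch = 0.0129·Pd^0.44·e^(0.046·RH+f) = 2.899 μm/a
  Cl⁻ term: 0.0175·9.4^0.57·exp(0.008·93+0.085·10.3) = 0.317
  sum: 2.899 + 0.317 → r_corr = 3.216 μm/a
  mass loss = 3.216 μm/a × 7.14 g/cm³ = 22.96 g·m⁻²·a⁻¹
Ordering by g·m⁻²·a⁻¹: carbon steel (449) > copper (30.1) > zinc (23)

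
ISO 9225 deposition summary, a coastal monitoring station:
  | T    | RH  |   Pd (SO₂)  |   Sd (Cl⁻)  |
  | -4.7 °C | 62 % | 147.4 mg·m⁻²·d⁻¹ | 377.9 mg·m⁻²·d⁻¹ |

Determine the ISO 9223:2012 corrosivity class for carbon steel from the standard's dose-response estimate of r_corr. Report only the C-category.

C3

carbon steel: temperature factor f = +0.150·(-14.7) = -2.2050
  SO₂ term: 1.77·147.4^0.52·exp(0.02·62-2.2050) = 9.047
  Cl⁻ term: 0.102·377.9^0.62·exp(0.033·62+0.04·-4.7) = 25.91
  r_corr = 9.047 + 25.91 = 34.96 μm/a
35 μm/a falls in (25, 50] for carbon steel → category C3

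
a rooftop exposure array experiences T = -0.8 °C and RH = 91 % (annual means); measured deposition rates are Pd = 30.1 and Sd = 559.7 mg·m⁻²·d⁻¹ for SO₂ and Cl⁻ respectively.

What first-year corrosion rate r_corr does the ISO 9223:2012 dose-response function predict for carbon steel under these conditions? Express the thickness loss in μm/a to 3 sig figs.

carbon steel: f(T) = +0.150·(T−10) [T≤10 °C] = -1.6200
  Pd branch = 1.77·Pd^0.52·e^(0.02·RH+f) = 12.7 μm/a
  Cl⁻ term: 0.102·559.7^0.62·exp(0.033·91+0.04·-0.8) = 100.6
  r_corr = 12.7 + 100.6 = 113.3 μm/a

r_corr = 113 μm/a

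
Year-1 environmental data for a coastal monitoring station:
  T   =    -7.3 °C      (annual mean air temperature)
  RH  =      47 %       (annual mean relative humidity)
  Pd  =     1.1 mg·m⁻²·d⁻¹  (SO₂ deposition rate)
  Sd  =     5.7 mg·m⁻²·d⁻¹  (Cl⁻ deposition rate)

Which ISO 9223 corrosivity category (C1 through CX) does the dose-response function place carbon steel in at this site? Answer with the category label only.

carbon steel: T≤10 °C ⇒ hinge +0.150·(-7.3−10) = -2.5950
  sulphur-dioxide contribution → 0.3554 μm/a
  chloride contribution → 1.057 μm/a
  total first-year rate 1.412 μm/a
ISO 9223 Table 2 (carbon steel): 1.3 < 1.41 ≤ 25 μm/a ⇒ C2

C2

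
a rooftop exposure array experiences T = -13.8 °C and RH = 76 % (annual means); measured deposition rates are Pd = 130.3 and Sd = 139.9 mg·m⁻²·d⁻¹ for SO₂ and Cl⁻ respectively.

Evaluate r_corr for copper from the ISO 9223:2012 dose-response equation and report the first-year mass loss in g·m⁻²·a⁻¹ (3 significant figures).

copper: temperature factor f = +0.126·(-23.8) = -2.9988
  Pd branch = 0.0053·Pd^0.26·e^(0.059·RH+f) = 0.08302 μm/a
  Cl⁻ term: 0.01025·139.9^0.27·exp(0.036·76+0.049·-13.8) = 0.3052
  sum: 0.08302 + 0.3052 → r_corr = 0.3883 μm/a
Convert to mass loss: 0.3883 μm/a × 8.96 g/cm³ = 3.479 g·m⁻²·a⁻¹

r_corr = 3.48 g·m⁻²·a⁻¹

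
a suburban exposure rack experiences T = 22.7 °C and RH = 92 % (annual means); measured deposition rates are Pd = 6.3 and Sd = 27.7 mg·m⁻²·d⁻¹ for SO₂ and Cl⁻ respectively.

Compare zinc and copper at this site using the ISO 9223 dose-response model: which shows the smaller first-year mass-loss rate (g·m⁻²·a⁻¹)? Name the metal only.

zinc

zinc: T>10 °C ⇒ hinge -0.071·(22.7−10) = -0.9017
  SO₂ term: 0.0129·6.3^0.44·exp(0.046·92-0.9017) = 0.8103
  Cl⁻ term: 0.0175·27.7^0.57·exp(0.008·92+0.085·22.7) = 1.671
  r_corr = 0.8103 + 1.671 = 2.481 μm/a
  mass loss = 2.481 μm/a × 7.14 g/cm³ = 17.71 g·m⁻²·a⁻¹
copper: temperature factor f = -0.080·(12.7) = -1.0160
  SO₂ term: 0.0053·6.3^0.26·exp(0.059·92-1.0160) = 0.705
  Sd branch = 0.01025·Sd^0.27·e^(0.036·RH+0.049·T) = 2.097 μm/a
  r_corr = 0.705 + 2.097 = 2.802 μm/a
  mass loss = 2.802 μm/a × 8.96 g/cm³ = 25.11 g·m⁻²·a⁻¹
Ordering by g·m⁻²·a⁻¹: copper (25.1) > zinc (17.7)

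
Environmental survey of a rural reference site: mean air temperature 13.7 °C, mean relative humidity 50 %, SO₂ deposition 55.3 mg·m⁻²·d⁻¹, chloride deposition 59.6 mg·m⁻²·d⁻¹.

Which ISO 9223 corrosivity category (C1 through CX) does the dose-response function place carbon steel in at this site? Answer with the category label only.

carbon steel: f(T) = -0.054·(T−10) [T>10 °C] = -0.1998
  Pd branch = 1.77·Pd^0.52·e^(0.02·RH+f) = 31.75 μm/a
  Cl⁻ term: 0.102·59.6^0.62·exp(0.033·50+0.04·13.7) = 11.58
  sum: 31.75 + 11.58 → r_corr = 43.33 μm/a
Category bounds: 25…50 μm/a bracket r_corr ⇒ C3

C3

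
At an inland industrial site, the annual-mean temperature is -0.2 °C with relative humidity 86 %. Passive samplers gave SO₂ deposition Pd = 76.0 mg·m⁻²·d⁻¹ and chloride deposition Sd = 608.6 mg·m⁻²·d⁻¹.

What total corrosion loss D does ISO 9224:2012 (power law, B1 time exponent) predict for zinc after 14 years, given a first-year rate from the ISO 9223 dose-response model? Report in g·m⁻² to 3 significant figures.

D(14) = 268 g·m⁻²

zinc: temperature factor f = +0.038·(-10.2) = -0.3876
  SO₂ term: 0.0129·76.0^0.44·exp(0.046·86-0.3876) = 3.075
  Cl⁻ term: 0.0175·608.6^0.57·exp(0.008·86+0.085·-0.2) = 1.323
  r_corr = 3.075 + 1.323 = 4.398 μm/a
Long-term exponent b (ISO 9224 Table 2, B1) = 0.813
  D(14) = 4.398 × 14^0.813 = 4.398 × 8.547 = 37.59 μm
  Mass loss = 37.59 μm × 7.14 g/cm³ = 268.4 g·m⁻²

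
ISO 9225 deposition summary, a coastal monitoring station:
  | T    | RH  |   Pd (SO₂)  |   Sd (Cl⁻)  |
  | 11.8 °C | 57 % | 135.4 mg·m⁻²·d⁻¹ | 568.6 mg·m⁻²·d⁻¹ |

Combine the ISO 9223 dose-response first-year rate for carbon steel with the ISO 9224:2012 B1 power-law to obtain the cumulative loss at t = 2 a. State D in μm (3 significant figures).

carbon steel: T>10 °C ⇒ hinge -0.054·(11.8−10) = -0.0972
  Pd branch = 1.77·Pd^0.52·e^(0.02·RH+f) = 64.46 μm/a
  Sd branch = 0.102·Sd^0.62·e^(0.033·RH+0.04·T) = 54.76 μm/a
  sum: 64.46 + 54.76 → r_corr = 119.2 μm/a
Power-law: D(2) = r_corr · 2^0.523
  D(2) = 119.2 × 2^0.523 = 119.2 × 1.437 = 171.3 μm

D(2) = 171 μm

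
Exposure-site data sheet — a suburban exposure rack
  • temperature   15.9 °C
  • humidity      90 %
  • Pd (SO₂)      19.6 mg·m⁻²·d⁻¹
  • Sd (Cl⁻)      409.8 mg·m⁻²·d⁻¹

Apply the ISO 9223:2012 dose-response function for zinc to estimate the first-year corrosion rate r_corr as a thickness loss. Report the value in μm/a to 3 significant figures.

zinc: f(T) = -0.071·(T−10) [T>10 °C] = -0.4189
  Pd branch = 0.0129·Pd^0.44·e^(0.046·RH+f) = 1.973 μm/a
  Sd branch = 0.0175·Sd^0.57·e^(0.008·RH+0.085·T) = 4.284 μm/a
  r_corr = 1.973 + 4.284 = 6.257 μm/a

r_corr = 6.26 μm/a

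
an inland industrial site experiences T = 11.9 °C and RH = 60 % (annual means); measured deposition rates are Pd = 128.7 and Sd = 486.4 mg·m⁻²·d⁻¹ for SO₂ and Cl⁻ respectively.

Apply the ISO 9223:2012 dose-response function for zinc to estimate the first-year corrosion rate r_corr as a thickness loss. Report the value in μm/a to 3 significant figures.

r_corr = 4.15 μm/a

zinc: f(T) = -0.071·(T−10) [T>10 °C] = -0.1349
  sulphur-dioxide contribution → 1.51 μm/a
  chloride contribution → 2.645 μm/a
  total first-year rate 4.154 μm/a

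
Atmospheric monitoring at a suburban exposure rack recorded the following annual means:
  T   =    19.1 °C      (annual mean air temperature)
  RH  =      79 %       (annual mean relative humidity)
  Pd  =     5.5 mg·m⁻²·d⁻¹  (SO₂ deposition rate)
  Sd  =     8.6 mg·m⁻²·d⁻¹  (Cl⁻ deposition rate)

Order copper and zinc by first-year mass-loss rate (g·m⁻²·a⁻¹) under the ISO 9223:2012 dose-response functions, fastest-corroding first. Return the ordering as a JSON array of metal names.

copper: f(T) = -0.080·(T−10) [T>10 °C] = -0.7280
  SO₂ term: 0.0053·5.5^0.26·exp(0.059·79-0.7280) = 0.4216
  Sd branch = 0.01025·Sd^0.27·e^(0.036·RH+0.049·T) = 0.8028 μm/a
  sum: 0.4216 + 0.8028 → r_corr = 1.224 μm/a
  mass loss = 1.224 μm/a × 8.96 g/cm³ = 10.97 g·m⁻²·a⁻¹
zinc: temperature factor f = -0.071·(9.1) = -0.6461
  SO₂ term: 0.0129·5.5^0.44·exp(0.046·79-0.6461) = 0.542
  Sd branch = 0.0175·Sd^0.57·e^(0.008·RH+0.085·T) = 0.5692 μm/a
  sum: 0.542 + 0.5692 → r_corr = 1.111 μm/a
  mass loss = 1.111 μm/a × 7.14 g/cm³ = 7.934 g·m⁻²·a⁻¹
Ordering by g·m⁻²·a⁻¹: copper (11) > zinc (7.93)

["copper", "zinc"]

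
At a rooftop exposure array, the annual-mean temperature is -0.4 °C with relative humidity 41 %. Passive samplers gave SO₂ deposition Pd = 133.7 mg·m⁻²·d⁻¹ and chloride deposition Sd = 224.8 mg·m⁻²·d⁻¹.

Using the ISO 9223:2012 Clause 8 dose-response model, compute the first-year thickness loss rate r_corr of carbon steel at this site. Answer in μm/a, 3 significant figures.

carbon steel: T≤10 °C ⇒ hinge +0.150·(-0.4−10) = -1.5600
  SO₂ term: 1.77·133.7^0.52·exp(0.02·41-1.5600) = 10.77
  Cl⁻ term: 0.102·224.8^0.62·exp(0.033·41+0.04·-0.4) = 11.15
  sum: 10.77 + 11.15 → r_corr = 21.92 μm/a

r_corr = 21.9 μm/a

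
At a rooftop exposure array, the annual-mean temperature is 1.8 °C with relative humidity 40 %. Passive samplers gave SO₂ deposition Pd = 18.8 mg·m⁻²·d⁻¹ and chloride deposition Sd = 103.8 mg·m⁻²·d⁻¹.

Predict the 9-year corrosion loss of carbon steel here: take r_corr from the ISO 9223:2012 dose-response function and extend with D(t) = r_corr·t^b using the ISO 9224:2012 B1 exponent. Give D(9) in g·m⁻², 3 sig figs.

D(9) = 312 g·m⁻²

carbon steel: T≤10 °C ⇒ hinge +0.150·(1.8−10) = -1.2300
  SO₂ term: 1.77·18.8^0.52·exp(0.02·40-1.2300) = 5.294
  Cl⁻ term: 0.102·103.8^0.62·exp(0.033·40+0.04·1.8) = 7.298
  sum: 5.294 + 7.298 → r_corr = 12.59 μm/a
Power-law: D(9) = r_corr · 9^0.523
  D(9) = 12.59 × 9^0.523 = 12.59 × 3.156 = 39.73 μm
  Mass loss = 39.73 μm × 7.85 g/cm³ = 311.9 g·m⁻²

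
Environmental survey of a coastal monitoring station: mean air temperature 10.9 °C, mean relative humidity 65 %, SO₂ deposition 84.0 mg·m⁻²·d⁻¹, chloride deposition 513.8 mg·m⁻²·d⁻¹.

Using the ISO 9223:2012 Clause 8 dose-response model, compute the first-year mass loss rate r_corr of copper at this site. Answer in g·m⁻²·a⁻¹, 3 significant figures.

r_corr = 15.2 g·m⁻²·a⁻¹

copper: f(T) = -0.080·(T−10) [T>10 °C] = -0.0720
  SO₂ term: 0.0053·84.0^0.26·exp(0.059·65-0.0720) = 0.7225
  Cl⁻ term: 0.01025·513.8^0.27·exp(0.036·65+0.049·10.9) = 0.9791
  sum: 0.7225 + 0.9791 → r_corr = 1.702 μm/a
Convert to mass loss: 1.702 μm/a × 8.96 g/cm³ = 15.25 g·m⁻²·a⁻¹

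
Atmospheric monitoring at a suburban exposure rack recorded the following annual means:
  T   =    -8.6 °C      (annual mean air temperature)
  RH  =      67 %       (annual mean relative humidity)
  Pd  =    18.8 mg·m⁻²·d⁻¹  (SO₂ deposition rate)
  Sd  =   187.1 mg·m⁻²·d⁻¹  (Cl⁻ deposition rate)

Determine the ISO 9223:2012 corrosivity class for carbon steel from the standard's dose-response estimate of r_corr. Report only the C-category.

carbon steel: temperature factor f = +0.150·(-18.6) = -2.7900
  sulphur-dioxide contribution → 1.909 μm/a
  chloride contribution → 16.91 μm/a
  total first-year rate 18.82 μm/a
18.8 μm/a falls in (1.3, 25] for carbon steel → category C2

C2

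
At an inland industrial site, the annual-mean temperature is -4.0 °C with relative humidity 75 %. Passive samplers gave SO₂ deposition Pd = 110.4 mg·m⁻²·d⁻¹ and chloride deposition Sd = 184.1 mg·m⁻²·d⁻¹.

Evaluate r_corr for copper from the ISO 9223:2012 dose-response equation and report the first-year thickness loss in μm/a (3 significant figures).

copper: T≤10 °C ⇒ hinge +0.126·(-4.0−10) = -1.7640
  sulphur-dioxide contribution → 0.2577 μm/a
  chloride contribution → 0.5126 μm/a
  total first-year rate 0.7703 μm/a

r_corr = 0.770 μm/a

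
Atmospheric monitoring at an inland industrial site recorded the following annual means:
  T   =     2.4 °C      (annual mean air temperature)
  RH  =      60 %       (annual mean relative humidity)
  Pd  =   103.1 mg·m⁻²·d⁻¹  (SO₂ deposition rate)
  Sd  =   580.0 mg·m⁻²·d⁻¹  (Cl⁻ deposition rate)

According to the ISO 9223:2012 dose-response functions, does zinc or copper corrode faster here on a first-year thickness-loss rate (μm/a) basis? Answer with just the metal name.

zinc: f(T) = +0.038·(T−10) [T≤10 °C] = -0.2888
  SO₂ term: 0.0129·103.1^0.44·exp(0.046·60-0.2888) = 1.174
  Sd branch = 0.0175·Sd^0.57·e^(0.008·RH+0.085·T) = 1.304 μm/a
  sum: 1.174 + 1.304 → r_corr = 2.478 μm/a
copper: T≤10 °C ⇒ hinge +0.126·(2.4−10) = -0.9576
  SO₂ term: 0.0053·103.1^0.26·exp(0.059·60-0.9576) = 0.234
  Sd branch = 0.01025·Sd^0.27·e^(0.036·RH+0.049·T) = 0.5572 μm/a
  sum: 0.234 + 0.5572 → r_corr = 0.7912 μm/a
Ordering by μm/a: zinc (2.48) > copper (0.791)

zinc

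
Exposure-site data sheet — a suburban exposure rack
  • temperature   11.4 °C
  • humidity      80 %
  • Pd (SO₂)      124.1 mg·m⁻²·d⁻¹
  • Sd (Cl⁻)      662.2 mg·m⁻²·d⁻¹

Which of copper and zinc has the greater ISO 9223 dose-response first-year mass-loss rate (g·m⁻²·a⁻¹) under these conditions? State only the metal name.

zinc

copper: f(T) = -0.080·(T−10) [T>10 °C] = -0.1120
  SO₂ term: 0.0053·124.1^0.26·exp(0.059·80-0.1120) = 1.862
  Cl⁻ term: 0.01025·662.2^0.27·exp(0.036·80+0.049·11.4) = 1.844
  sum: 1.862 + 1.844 → r_corr = 3.706 μm/a
  mass loss = 3.706 μm/a × 8.96 g/cm³ = 33.2 g·m⁻²·a⁻¹
zinc: f(T) = -0.071·(T−10) [T>10 °C] = -0.0994
  SO₂ term: 0.0129·124.1^0.44·exp(0.046·80-0.0994) = 3.863
  Cl⁻ term: 0.0175·662.2^0.57·exp(0.008·80+0.085·11.4) = 3.546
  r_corr = 3.863 + 3.546 = 7.409 μm/a
  mass loss = 7.409 μm/a × 7.14 g/cm³ = 52.9 g·m⁻²·a⁻¹
Ordering by g·m⁻²·a⁻¹: zinc (52.9) > copper (33.2)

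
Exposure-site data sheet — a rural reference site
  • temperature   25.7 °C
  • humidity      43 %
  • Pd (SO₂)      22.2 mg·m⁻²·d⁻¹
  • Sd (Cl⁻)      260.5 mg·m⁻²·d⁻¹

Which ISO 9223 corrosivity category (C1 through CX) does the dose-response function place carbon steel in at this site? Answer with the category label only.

carbon steel: T>10 °C ⇒ hinge -0.054·(25.7−10) = -0.8478
  SO₂ term: 1.77·22.2^0.52·exp(0.02·43-0.8478) = 8.982
  Sd branch = 0.102·Sd^0.62·e^(0.033·RH+0.04·T) = 37.08 μm/a
  r_corr = 8.982 + 37.08 = 46.06 μm/a
Category bounds: 25…50 μm/a bracket r_corr ⇒ C3

C3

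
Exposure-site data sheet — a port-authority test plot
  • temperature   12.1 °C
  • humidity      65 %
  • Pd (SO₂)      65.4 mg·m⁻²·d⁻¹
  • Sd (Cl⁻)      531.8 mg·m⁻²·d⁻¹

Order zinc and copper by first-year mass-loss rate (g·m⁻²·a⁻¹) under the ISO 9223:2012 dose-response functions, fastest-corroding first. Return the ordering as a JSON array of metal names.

["zinc", "copper"]

zinc: f(T) = -0.071·(T−10) [T>10 °C] = -0.1491
  Pd branch = 0.0129·Pd^0.44·e^(0.046·RH+f) = 1.391 μm/a
  Cl⁻ term: 0.0175·531.8^0.57·exp(0.008·65+0.085·12.1) = 2.946
  sum: 1.391 + 2.946 → r_corr = 4.337 μm/a
  mass loss = 4.337 μm/a × 7.14 g/cm³ = 30.96 g·m⁻²·a⁻¹
copper: temperature factor f = -0.080·(2.1) = -0.1680
  SO₂ term: 0.0053·65.4^0.26·exp(0.059·65-0.1680) = 0.615
  Sd branch = 0.01025·Sd^0.27·e^(0.036·RH+0.049·T) = 1.048 μm/a
  sum: 0.615 + 1.048 → r_corr = 1.663 μm/a
  mass loss = 1.663 μm/a × 8.96 g/cm³ = 14.9 g·m⁻²·a⁻¹
Ordering by g·m⁻²·a⁻¹: zinc (31) > copper (14.9)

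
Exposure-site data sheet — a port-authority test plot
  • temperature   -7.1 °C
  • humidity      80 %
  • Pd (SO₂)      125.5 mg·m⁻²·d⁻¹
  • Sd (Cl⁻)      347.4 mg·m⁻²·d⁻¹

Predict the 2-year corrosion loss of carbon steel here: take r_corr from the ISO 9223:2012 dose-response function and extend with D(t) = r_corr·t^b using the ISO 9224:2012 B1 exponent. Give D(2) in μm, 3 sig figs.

D(2) = 70.1 μm

carbon steel: temperature factor f = +0.150·(-17.1) = -2.5650
  sulphur-dioxide contribution → 8.321 μm/a
  chloride contribution → 40.47 μm/a
  total first-year rate 48.79 μm/a
ISO 9224: D(t) = r_corr · t^b with b = 0.523 (carbon steel, B1)
  D(2) = 48.79 × 2^0.523 = 48.79 × 1.437 = 70.11 μm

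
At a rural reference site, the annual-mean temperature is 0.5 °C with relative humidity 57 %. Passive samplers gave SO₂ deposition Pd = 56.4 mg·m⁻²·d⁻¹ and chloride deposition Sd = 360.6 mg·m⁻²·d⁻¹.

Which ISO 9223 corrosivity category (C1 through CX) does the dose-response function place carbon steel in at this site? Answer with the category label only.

carbon steel: temperature factor f = +0.150·(-9.5) = -1.4250
  SO₂ term: 1.77·56.4^0.52·exp(0.02·57-1.4250) = 10.84
  Cl⁻ term: 0.102·360.6^0.62·exp(0.033·57+0.04·0.5) = 26.28
  sum: 10.84 + 26.28 → r_corr = 37.11 μm/a
Category bounds: 25…50 μm/a bracket r_corr ⇒ C3

C3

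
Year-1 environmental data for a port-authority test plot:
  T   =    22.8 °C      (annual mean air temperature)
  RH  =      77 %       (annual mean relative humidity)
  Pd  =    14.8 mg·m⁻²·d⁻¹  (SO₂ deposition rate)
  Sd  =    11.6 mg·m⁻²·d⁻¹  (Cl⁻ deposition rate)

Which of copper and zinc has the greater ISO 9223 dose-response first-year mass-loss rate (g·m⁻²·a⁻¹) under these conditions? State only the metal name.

copper

copper: f(T) = -0.080·(T−10) [T>10 °C] = -1.0240
  SO₂ term: 0.0053·14.8^0.26·exp(0.059·77-1.0240) = 0.3604
  Cl⁻ term: 0.01025·11.6^0.27·exp(0.036·77+0.049·22.8) = 0.9709
  r_corr = 0.3604 + 0.9709 = 1.331 μm/a
  mass loss = 1.331 μm/a × 8.96 g/cm³ = 11.93 g·m⁻²·a⁻¹
zinc: f(T) = -0.071·(T−10) [T>10 °C] = -0.9088
  Pd branch = 0.0129·Pd^0.44·e^(0.046·RH+f) = 0.5876 μm/a
  Cl⁻ term: 0.0175·11.6^0.57·exp(0.008·77+0.085·22.8) = 0.9098
  r_corr = 0.5876 + 0.9098 = 1.497 μm/a
  mass loss = 1.497 μm/a × 7.14 g/cm³ = 10.69 g·m⁻²·a⁻¹
Ordering by g·m⁻²·a⁻¹: copper (11.9) > zinc (10.7)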